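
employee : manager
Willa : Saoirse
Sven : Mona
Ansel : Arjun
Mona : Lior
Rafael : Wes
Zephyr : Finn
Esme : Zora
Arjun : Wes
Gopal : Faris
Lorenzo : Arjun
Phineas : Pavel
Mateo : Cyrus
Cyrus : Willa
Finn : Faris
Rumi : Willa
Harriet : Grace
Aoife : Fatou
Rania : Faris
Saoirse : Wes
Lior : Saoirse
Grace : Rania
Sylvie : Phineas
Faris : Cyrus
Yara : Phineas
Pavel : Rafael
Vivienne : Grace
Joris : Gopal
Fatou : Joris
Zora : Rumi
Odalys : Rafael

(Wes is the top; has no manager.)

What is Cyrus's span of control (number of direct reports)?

2

Cyrus directly manages Faris, Mateo. That is 2 direct reports.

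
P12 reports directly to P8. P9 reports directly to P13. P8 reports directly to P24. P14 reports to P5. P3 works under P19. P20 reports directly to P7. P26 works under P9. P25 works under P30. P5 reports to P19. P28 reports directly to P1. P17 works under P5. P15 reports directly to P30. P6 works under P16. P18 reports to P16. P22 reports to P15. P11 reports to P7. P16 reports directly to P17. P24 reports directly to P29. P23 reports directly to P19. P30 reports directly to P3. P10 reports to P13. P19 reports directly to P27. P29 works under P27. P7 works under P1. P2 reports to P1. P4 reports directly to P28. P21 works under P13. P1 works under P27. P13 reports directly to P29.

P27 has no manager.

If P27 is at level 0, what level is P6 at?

5

Chain from P6 up to P27: P6 → P16 → P17 → P5 → P19 → P27. That is 5 steps up, so P6 is 5 levels below P27.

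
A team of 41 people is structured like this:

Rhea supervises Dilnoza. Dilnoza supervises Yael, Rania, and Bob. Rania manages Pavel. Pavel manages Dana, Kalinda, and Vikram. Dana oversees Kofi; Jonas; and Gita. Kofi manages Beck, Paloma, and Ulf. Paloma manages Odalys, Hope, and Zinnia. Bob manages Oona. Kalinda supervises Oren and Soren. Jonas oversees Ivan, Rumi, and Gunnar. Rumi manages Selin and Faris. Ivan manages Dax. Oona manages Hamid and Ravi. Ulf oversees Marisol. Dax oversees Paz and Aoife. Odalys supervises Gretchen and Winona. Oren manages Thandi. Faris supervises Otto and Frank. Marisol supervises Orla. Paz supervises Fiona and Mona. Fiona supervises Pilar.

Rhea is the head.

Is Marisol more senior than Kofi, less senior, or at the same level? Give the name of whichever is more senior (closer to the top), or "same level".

Kofi

Marisol is 7 levels below Rhea; Kofi is 5. Kofi is higher.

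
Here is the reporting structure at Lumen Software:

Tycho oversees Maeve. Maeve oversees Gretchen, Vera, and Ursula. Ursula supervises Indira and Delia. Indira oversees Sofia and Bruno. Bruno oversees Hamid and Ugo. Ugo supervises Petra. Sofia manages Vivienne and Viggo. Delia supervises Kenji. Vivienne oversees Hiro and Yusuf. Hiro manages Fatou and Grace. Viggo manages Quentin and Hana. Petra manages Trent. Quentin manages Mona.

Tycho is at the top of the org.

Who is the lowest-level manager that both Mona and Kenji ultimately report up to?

Ursula

Mona's chain of managers is Quentin, Viggo, Sofia, Indira, Ursula, Maeve, Tycho. Kenji's chain of managers is Delia, Ursula, Maeve, Tycho. The first manager that appears in both chains is Ursula.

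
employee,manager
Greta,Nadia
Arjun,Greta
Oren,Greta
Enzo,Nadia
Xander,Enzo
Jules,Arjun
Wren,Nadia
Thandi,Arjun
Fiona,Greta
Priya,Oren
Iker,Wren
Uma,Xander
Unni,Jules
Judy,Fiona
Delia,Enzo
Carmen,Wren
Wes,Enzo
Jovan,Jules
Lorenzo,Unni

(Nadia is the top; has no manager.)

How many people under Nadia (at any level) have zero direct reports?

The people in Nadia's organization with no one reporting to them are Carmen, Iker, Wes, Delia, Uma, Judy, Priya, Thandi, Jovan, Lorenzo. That is 10.

10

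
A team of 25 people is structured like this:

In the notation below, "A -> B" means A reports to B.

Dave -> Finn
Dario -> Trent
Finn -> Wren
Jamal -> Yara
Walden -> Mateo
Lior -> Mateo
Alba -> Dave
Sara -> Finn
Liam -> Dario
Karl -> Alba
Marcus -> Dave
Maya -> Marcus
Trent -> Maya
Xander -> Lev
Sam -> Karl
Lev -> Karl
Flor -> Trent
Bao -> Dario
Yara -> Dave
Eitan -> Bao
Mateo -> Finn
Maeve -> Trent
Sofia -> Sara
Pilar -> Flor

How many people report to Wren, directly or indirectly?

Wren directly manages Finn. Under Finn: Sara, Sofia, Mateo, Lior, Walden, Dave, Marcus, Maya, Trent, Maeve, Dario, Liam, Bao, Eitan, Flor, Pilar, Yara, Jamal, Alba, Karl, Sam, Lev, Xander (23). That's 24 in total.

24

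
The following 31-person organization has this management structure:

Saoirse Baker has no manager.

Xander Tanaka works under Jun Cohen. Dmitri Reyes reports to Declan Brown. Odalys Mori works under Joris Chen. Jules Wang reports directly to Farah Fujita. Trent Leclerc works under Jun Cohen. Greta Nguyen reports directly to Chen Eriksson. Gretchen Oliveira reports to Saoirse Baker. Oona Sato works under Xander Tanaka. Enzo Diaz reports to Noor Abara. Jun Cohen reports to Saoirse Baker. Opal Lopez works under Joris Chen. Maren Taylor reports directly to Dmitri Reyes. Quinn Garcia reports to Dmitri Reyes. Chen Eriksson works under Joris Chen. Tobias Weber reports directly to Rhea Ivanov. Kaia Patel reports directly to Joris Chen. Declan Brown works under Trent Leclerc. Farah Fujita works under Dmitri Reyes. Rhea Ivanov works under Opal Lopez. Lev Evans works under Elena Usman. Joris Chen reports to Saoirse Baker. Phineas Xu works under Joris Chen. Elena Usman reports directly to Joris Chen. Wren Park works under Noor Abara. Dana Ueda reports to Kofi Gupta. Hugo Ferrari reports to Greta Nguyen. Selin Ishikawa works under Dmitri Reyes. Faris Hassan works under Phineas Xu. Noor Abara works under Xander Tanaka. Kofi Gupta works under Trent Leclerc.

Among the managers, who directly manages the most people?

Joris Chen

Direct-report counts: Saoirse Baker has 3; Joris Chen has 6; Chen Eriksson has 1; Greta Nguyen has 1; Phineas Xu has 1; Elena Usman has 1; Opal Lopez has 1; Rhea Ivanov has 1; Jun Cohen has 2; Xander Tanaka has 2; Noor Abara has 2; Trent Leclerc has 2; Declan Brown has 1; Dmitri Reyes has 4; Farah Fujita has 1; Kofi Gupta has 1. The largest is 6, held by Joris Chen.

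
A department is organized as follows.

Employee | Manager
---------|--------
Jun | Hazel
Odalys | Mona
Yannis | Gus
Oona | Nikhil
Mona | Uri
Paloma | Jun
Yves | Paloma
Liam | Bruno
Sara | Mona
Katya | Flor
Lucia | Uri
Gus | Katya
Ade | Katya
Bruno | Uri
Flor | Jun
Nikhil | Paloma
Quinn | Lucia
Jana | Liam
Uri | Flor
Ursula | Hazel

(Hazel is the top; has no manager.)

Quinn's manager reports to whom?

Quinn reports to Lucia, and Lucia reports to Uri. So Quinn's skip-level manager is Uri.

Uri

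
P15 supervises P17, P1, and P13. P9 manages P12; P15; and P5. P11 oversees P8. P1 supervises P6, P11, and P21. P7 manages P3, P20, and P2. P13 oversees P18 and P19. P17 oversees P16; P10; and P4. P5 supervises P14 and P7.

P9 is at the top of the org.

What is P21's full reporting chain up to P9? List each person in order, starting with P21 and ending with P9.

P21 reports to P1. P1 reports to P15. P15 reports to P9. P9 is at the top.

P21 -> P1 -> P15 -> P9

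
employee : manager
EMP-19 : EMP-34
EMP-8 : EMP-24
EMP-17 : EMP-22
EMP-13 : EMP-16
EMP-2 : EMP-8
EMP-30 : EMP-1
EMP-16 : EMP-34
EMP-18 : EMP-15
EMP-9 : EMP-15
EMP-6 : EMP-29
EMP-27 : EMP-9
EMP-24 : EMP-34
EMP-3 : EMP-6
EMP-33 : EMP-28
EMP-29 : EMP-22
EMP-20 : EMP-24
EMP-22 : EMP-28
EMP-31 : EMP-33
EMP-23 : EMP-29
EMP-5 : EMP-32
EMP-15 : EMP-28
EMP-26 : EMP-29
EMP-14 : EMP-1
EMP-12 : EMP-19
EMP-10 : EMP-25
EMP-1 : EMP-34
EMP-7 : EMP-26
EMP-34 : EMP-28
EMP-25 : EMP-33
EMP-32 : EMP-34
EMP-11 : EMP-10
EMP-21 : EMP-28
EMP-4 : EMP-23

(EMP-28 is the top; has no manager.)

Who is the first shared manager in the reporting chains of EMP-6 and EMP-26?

EMP-29

EMP-6's chain of managers is EMP-29, EMP-22, EMP-28. EMP-26's chain of managers is EMP-29, EMP-22, EMP-28. The first manager that appears in both chains is EMP-29.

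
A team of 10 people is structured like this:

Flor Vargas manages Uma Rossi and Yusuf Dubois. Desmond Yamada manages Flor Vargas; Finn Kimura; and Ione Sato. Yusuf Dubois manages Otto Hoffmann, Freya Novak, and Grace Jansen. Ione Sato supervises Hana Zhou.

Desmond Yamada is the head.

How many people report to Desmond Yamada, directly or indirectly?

Desmond Yamada directly manages Flor Vargas, Finn Kimura, Ione Sato. Under Flor Vargas: Uma Rossi, Yusuf Dubois, Freya Novak, Grace Jansen, Otto Hoffmann (5). Finn Kimura has no reports. Under Ione Sato: Hana Zhou (1). So Desmond Yamada's organization is 3 direct reports plus everyone under them: 6 + 1 + 2 = 9.

9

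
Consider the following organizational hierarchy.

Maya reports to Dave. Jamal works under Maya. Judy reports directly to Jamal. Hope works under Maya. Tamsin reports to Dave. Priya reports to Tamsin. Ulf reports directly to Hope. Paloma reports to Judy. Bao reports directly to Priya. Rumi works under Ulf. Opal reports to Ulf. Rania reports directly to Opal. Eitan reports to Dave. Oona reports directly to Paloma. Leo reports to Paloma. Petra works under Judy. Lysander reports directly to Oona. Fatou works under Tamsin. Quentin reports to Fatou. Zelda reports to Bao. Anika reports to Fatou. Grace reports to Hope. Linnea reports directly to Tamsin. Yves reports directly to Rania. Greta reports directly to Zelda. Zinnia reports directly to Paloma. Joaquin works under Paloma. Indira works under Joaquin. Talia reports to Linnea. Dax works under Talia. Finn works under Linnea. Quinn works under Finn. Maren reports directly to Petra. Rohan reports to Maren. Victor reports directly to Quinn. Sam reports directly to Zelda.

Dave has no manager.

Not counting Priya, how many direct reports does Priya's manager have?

2

Priya reports to Tamsin. Tamsin's other direct reports are Fatou, Linnea — 2 peers.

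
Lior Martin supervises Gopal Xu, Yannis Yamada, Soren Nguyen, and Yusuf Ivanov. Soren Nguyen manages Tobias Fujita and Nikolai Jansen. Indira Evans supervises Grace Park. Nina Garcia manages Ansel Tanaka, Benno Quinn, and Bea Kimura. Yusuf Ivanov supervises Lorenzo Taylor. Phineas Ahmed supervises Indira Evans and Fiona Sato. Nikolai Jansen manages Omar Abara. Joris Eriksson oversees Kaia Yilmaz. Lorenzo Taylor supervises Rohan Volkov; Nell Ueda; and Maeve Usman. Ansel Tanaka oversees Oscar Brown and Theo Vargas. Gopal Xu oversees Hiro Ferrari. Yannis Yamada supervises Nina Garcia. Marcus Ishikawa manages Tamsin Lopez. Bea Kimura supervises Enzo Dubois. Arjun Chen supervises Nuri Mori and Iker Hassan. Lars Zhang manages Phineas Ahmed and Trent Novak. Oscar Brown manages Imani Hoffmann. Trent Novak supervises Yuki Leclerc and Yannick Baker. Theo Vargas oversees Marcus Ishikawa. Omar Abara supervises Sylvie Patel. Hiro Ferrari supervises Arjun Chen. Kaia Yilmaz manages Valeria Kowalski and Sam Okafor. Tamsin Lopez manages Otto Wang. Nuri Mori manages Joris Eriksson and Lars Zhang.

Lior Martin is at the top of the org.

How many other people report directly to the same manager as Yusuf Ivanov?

Yusuf Ivanov reports to Lior Martin. Lior Martin's other direct reports are Yannis Yamada, Soren Nguyen, Gopal Xu — 3 peers.

3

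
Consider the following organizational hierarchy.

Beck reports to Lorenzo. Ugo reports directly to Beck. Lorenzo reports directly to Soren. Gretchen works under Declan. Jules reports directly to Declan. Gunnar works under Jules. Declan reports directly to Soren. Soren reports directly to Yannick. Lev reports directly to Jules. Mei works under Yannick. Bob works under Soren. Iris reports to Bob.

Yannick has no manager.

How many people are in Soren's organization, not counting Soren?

10

Soren directly manages Bob, Declan, Lorenzo. Under Bob: Iris (1). Under Declan: Gretchen, Jules, Gunnar, Lev (4). Under Lorenzo: Beck, Ugo (2). So Soren's organization is 3 direct reports plus everyone under them: 2 + 5 + 3 = 10.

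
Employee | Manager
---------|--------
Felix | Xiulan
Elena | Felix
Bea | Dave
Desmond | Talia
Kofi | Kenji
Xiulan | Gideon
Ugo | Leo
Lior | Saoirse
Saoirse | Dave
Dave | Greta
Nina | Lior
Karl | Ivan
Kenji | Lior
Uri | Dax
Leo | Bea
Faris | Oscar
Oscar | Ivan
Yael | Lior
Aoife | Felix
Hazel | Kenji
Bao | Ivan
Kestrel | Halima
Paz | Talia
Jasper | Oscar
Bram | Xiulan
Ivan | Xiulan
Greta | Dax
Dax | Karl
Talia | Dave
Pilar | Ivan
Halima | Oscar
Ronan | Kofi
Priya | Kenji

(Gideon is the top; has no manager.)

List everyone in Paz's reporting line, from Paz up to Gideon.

Paz reports to Talia. Talia reports to Dave. Dave reports to Greta. Greta reports to Dax. Dax reports to Karl. Karl reports to Ivan. Ivan reports to Xiulan. Xiulan reports to Gideon. Gideon is at the top.

Paz -> Talia -> Dave -> Greta -> Dax -> Karl -> Ivan -> Xiulan -> Gideon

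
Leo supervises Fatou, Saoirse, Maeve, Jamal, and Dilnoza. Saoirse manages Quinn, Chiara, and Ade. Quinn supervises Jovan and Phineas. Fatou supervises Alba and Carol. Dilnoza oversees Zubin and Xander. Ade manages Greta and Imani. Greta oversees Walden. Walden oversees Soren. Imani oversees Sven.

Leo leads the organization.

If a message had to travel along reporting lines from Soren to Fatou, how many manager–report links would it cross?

6

Soren is 5 levels below Leo, and Fatou is 1 level below Leo (their lowest common manager). The shortest path runs up from Soren to Leo and back down to Fatou: 5 + 1 = 6 links.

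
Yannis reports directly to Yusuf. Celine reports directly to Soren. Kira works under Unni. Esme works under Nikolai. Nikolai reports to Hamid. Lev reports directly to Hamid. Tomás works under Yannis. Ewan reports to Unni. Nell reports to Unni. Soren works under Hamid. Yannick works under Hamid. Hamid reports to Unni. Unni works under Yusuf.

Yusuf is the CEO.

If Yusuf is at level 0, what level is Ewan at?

Chain from Ewan up to Yusuf: Ewan → Unni → Yusuf. That is 2 steps up, so Ewan is 2 levels below Yusuf.

2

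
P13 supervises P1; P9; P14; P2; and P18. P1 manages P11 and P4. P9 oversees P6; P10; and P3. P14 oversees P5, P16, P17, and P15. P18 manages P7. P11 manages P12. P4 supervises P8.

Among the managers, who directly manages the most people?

Direct-report counts: P13 has 5; P18 has 1; P14 has 4; P9 has 3; P1 has 2; P4 has 1; P11 has 1. The largest is 5, held by P13.

P13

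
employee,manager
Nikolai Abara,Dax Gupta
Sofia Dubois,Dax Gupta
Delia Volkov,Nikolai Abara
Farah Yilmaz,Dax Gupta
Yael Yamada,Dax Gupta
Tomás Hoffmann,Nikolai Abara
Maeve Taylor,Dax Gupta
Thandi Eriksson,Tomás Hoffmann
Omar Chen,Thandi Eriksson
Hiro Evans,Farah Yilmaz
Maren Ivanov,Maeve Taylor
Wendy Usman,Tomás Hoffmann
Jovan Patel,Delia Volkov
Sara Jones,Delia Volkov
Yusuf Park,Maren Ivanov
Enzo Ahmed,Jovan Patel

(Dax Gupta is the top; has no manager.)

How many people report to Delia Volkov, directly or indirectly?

3

Delia Volkov directly manages Jovan Patel, Sara Jones. Under Jovan Patel: Enzo Ahmed (1). Sara Jones has no reports. So Delia Volkov's organization is 2 direct reports plus everyone under them: 2 + 1 = 3.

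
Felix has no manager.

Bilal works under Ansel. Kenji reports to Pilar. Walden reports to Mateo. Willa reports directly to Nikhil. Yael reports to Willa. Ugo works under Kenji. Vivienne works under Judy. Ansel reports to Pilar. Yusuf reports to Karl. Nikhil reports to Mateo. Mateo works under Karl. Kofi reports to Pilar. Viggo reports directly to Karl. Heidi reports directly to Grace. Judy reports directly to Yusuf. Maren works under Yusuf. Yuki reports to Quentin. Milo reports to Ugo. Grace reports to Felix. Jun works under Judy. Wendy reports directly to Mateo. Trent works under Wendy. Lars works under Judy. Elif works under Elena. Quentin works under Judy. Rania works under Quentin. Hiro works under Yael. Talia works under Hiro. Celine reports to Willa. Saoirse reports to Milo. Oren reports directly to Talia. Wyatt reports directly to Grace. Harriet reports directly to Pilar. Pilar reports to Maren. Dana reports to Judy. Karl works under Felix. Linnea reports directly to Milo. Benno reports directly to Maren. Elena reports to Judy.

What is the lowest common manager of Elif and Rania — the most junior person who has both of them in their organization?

Elif's chain of managers is Elena, Judy, Yusuf, Karl, Felix. Rania's chain of managers is Quentin, Judy, Yusuf, Karl, Felix. The first manager that appears in both chains is Judy.

Judy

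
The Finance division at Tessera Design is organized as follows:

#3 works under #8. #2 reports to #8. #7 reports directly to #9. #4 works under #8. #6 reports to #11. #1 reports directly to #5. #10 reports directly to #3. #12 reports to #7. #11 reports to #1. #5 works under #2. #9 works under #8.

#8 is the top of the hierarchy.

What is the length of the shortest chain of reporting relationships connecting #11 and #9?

5

#11 is 4 levels below #8, and #9 is 1 level below #8 (their lowest common manager). The shortest path runs up from #11 to #8 and back down to #9: 4 + 1 = 5 links.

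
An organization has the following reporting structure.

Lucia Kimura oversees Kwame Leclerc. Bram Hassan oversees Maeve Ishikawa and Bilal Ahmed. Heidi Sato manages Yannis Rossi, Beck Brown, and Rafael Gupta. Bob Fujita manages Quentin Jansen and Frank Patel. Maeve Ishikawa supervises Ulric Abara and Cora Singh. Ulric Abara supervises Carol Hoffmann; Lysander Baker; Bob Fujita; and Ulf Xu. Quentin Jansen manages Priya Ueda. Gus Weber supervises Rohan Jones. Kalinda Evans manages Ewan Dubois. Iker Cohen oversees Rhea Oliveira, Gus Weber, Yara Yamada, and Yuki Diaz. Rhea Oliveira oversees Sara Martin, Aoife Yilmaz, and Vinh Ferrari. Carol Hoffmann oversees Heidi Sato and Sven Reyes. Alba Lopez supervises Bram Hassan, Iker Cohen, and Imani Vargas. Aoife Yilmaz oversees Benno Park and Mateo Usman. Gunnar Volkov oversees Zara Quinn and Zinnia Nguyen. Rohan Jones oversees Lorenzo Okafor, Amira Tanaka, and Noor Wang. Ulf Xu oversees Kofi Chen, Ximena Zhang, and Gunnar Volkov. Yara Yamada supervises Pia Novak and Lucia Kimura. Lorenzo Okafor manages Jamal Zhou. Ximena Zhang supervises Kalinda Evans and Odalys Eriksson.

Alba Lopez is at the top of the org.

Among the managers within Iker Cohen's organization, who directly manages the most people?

Iker Cohen

Direct-report counts within Iker Cohen's organization: Iker Cohen has 4; Yara Yamada has 2; Lucia Kimura has 1; Gus Weber has 1; Rohan Jones has 3; Lorenzo Okafor has 1; Rhea Oliveira has 3; Aoife Yilmaz has 2. The largest is 4, held by Iker Cohen.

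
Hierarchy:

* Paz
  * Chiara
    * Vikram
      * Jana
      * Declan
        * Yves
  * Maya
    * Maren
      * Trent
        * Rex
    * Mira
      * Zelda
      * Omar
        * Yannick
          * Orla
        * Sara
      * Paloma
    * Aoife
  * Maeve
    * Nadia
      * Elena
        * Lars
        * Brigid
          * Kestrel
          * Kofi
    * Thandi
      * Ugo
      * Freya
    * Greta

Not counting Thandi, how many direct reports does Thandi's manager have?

Thandi reports to Maeve. Maeve's other direct reports are Nadia, Greta — 2 peers.

2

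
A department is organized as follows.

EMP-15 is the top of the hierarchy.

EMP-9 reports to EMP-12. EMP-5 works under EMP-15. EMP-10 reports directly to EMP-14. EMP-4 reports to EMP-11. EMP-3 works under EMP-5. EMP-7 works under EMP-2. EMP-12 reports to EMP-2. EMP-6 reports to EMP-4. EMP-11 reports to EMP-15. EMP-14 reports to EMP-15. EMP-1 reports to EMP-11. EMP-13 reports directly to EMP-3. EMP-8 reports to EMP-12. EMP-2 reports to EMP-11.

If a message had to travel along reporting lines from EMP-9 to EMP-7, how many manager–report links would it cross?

3

EMP-9 is 2 levels below EMP-2, and EMP-7 is 1 level below EMP-2 (their lowest common manager). The shortest path runs up from EMP-9 to EMP-2 and back down to EMP-7: 2 + 1 = 3 links.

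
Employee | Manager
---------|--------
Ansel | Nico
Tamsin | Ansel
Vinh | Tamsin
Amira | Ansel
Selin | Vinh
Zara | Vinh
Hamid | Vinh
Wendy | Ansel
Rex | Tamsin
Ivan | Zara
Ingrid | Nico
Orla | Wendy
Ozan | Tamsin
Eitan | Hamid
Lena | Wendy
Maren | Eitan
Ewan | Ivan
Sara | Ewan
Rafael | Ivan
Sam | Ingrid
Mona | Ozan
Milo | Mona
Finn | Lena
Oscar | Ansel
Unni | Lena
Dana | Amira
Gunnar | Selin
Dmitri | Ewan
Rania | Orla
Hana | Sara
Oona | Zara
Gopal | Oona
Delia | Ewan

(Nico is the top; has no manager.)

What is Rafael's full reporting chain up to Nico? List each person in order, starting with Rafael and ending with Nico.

Rafael reports to Ivan. Ivan reports to Zara. Zara reports to Vinh. Vinh reports to Tamsin. Tamsin reports to Ansel. Ansel reports to Nico. Nico is at the top.

Rafael -> Ivan -> Zara -> Vinh -> Tamsin -> Ansel -> Nico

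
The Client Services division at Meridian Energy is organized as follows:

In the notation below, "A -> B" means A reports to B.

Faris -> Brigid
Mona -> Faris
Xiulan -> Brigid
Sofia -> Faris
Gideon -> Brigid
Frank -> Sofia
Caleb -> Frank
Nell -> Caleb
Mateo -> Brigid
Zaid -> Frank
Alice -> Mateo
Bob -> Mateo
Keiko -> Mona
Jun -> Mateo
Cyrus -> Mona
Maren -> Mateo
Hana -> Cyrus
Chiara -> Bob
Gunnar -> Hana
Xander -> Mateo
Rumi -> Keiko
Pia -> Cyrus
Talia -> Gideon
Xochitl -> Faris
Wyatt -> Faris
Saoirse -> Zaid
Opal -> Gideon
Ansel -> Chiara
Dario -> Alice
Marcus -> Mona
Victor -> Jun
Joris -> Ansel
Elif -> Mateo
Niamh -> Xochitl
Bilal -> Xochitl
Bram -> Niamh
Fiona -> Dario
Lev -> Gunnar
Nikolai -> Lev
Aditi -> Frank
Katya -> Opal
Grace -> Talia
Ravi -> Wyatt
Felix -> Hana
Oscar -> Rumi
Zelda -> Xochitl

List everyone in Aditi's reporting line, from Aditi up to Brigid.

Aditi -> Frank -> Sofia -> Faris -> Brigid

Aditi reports to Frank. Frank reports to Sofia. Sofia reports to Faris. Faris reports to Brigid. Brigid is at the top.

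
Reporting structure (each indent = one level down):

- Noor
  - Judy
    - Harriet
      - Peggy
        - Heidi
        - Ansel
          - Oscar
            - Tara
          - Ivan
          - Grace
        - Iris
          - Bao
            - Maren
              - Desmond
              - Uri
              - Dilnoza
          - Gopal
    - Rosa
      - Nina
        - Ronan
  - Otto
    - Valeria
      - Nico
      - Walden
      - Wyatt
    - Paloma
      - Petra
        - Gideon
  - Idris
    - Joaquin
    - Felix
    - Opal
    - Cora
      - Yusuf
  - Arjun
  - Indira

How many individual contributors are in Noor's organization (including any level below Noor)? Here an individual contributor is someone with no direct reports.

The people in Noor's organization with no one reporting to them are Indira, Arjun, Yusuf, Opal, Felix, Joaquin, Gideon, Wyatt, Walden, Nico, Ronan, Gopal, Dilnoza, Uri, Desmond, Grace, Ivan, Tara, Heidi. That is 19.

19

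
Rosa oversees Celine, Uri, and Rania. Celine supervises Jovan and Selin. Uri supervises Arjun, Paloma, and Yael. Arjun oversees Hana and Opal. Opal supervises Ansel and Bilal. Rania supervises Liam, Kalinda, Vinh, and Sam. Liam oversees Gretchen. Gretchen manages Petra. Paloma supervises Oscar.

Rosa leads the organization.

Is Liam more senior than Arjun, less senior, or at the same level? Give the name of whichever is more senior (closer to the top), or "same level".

Both Liam and Arjun are 2 levels below Rosa.

same level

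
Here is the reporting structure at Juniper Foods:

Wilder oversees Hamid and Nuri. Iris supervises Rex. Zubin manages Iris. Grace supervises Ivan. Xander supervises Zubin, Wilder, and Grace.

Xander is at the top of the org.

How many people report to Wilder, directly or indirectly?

2

Wilder directly manages Hamid, Nuri. Hamid has no reports. Nuri has no reports. So Wilder's organization is 2 direct reports plus everyone under them: 1 + 1 = 2.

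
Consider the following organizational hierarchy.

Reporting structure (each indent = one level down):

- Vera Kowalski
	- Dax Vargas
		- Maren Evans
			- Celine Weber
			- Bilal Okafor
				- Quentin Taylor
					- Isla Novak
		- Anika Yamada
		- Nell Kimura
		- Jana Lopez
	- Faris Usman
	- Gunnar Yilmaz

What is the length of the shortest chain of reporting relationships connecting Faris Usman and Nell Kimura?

3

Faris Usman is 1 level below Vera Kowalski, and Nell Kimura is 2 levels below Vera Kowalski (their lowest common manager). The shortest path runs up from Faris Usman to Vera Kowalski and back down to Nell Kimura: 1 + 2 = 3 links.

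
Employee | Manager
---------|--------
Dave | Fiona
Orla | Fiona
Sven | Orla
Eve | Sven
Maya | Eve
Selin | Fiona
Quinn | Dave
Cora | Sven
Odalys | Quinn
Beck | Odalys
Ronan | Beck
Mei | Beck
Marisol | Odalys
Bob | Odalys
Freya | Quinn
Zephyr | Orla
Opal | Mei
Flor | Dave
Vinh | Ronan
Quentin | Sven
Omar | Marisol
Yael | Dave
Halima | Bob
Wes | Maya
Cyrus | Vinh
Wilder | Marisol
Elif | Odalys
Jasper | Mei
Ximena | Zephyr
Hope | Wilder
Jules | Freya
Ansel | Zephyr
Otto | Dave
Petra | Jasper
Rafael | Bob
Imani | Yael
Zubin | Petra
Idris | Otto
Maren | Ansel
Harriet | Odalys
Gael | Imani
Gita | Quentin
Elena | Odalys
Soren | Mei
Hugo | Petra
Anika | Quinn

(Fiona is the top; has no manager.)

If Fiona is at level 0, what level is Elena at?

Chain from Elena up to Fiona: Elena → Odalys → Quinn → Dave → Fiona. That is 4 steps up, so Elena is 4 levels below Fiona.

4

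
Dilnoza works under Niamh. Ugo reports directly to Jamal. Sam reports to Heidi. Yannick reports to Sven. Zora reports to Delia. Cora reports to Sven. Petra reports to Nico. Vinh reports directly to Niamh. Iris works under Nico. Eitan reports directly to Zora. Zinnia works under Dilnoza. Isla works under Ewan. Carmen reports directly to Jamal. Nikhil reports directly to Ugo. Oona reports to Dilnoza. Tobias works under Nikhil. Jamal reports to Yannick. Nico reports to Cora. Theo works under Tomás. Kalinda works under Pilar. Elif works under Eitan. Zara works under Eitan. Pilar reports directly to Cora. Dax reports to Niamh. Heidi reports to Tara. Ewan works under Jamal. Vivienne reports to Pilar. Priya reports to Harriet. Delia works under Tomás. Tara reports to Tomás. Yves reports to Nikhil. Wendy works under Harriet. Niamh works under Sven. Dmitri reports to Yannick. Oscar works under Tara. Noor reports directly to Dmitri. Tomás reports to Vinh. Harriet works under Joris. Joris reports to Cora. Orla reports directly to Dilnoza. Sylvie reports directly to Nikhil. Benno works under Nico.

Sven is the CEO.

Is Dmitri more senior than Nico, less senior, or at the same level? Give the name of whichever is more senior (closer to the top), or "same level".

Both Dmitri and Nico are 2 levels below Sven.

same level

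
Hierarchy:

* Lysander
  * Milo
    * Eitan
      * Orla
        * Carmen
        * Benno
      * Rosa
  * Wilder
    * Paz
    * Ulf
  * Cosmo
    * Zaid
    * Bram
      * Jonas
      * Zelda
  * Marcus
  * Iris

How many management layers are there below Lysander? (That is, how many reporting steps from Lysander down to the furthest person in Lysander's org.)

4

The longest chain under Lysander runs Lysander → Milo → Eitan → Orla → Benno, which is 4 levels below Lysander.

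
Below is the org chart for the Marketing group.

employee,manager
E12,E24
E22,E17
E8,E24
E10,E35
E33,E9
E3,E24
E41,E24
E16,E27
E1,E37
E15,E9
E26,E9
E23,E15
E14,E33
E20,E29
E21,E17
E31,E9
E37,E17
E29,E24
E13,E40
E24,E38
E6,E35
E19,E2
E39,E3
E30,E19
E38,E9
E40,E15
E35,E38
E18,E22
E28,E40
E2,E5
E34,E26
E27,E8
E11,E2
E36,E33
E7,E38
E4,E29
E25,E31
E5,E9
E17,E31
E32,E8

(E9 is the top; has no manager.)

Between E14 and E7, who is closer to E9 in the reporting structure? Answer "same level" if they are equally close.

same level

Both E14 and E7 are 2 levels below E9.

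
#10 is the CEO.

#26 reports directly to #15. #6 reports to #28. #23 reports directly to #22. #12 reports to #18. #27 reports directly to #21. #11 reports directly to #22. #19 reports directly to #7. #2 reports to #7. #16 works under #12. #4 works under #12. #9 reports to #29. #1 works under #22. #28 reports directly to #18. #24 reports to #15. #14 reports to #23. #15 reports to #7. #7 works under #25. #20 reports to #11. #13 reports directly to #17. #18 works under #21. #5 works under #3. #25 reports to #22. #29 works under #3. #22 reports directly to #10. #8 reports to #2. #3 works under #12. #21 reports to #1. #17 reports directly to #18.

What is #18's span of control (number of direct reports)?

3

#18 directly manages #12, #28, #17. That is 3 direct reports.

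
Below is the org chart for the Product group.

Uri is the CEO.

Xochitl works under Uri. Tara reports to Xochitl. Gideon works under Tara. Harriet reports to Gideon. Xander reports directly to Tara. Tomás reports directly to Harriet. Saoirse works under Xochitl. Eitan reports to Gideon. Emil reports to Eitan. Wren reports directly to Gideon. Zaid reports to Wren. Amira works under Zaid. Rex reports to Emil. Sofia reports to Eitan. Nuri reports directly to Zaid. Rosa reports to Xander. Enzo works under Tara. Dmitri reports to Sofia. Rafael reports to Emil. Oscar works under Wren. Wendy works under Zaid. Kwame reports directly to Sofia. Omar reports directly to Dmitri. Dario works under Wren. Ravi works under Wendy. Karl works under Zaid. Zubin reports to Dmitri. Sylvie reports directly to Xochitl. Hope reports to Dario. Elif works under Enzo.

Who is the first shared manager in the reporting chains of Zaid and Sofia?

Gideon

Zaid's chain of managers is Wren, Gideon, Tara, Xochitl, Uri. Sofia's chain of managers is Eitan, Gideon, Tara, Xochitl, Uri. The first manager that appears in both chains is Gideon.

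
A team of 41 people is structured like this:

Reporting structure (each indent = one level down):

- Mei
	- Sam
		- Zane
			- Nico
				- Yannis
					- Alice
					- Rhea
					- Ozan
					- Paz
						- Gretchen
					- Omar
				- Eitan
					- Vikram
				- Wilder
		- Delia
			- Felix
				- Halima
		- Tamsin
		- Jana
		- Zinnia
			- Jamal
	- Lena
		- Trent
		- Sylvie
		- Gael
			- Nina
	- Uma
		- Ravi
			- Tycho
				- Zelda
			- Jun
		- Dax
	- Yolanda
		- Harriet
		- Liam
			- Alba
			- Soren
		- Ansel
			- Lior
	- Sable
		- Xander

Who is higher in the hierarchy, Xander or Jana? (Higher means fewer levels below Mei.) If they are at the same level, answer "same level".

same level

Both Xander and Jana are 2 levels below Mei.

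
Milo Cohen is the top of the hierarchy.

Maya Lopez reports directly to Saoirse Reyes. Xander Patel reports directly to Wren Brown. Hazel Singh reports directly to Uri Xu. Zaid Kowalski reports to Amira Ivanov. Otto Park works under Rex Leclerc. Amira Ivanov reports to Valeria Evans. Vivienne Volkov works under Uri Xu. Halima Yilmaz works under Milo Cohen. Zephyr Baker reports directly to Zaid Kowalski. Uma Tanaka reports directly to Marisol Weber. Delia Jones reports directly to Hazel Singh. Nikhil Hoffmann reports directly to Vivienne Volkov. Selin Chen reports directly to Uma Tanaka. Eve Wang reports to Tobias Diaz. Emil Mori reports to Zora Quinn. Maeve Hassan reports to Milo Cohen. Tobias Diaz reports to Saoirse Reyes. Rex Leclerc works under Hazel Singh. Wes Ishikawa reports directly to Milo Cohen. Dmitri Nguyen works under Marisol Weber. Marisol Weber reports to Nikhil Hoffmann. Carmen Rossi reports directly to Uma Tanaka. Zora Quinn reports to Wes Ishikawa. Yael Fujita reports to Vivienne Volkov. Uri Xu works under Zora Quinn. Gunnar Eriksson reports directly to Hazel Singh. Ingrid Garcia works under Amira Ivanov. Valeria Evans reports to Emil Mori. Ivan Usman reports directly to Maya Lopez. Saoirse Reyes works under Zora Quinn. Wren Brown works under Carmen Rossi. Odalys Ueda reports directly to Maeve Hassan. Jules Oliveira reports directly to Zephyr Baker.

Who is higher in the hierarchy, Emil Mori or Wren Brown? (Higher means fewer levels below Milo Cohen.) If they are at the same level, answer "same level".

Emil Mori is 3 levels below Milo Cohen; Wren Brown is 9. Emil Mori is higher.

Emil Mori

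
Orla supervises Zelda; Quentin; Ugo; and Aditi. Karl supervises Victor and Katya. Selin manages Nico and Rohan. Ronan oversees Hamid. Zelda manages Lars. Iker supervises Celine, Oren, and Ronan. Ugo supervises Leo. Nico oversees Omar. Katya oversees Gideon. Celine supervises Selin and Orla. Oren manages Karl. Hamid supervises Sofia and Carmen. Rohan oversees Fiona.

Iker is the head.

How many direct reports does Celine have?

Celine directly manages Selin, Orla. That is 2 direct reports.

2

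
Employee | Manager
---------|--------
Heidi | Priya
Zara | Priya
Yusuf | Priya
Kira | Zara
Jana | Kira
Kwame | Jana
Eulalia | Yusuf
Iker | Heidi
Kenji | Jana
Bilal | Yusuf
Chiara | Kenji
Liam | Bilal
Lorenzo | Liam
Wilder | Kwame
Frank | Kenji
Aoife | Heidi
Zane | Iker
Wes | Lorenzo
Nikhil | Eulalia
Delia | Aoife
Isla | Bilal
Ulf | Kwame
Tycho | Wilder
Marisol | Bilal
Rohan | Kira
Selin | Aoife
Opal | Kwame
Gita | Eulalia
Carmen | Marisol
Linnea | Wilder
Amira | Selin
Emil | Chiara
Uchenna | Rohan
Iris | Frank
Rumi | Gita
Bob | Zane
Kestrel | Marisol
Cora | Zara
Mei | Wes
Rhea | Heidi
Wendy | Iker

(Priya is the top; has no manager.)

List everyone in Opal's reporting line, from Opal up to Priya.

Opal reports to Kwame. Kwame reports to Jana. Jana reports to Kira. Kira reports to Zara. Zara reports to Priya. Priya is at the top.

Opal -> Kwame -> Jana -> Kira -> Zara -> Priya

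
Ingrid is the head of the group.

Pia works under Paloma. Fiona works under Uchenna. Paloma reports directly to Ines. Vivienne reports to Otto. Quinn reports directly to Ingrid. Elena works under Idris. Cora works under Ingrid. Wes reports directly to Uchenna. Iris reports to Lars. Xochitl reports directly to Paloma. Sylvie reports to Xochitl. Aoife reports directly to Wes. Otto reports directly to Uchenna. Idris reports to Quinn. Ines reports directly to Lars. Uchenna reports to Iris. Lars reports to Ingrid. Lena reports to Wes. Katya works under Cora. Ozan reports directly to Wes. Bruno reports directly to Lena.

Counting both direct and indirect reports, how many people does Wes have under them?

Wes directly manages Lena, Ozan, Aoife. Under Lena: Bruno (1). Ozan has no reports. Aoife has no reports. So Wes's organization is 3 direct reports plus everyone under them: 2 + 1 + 1 = 4.

4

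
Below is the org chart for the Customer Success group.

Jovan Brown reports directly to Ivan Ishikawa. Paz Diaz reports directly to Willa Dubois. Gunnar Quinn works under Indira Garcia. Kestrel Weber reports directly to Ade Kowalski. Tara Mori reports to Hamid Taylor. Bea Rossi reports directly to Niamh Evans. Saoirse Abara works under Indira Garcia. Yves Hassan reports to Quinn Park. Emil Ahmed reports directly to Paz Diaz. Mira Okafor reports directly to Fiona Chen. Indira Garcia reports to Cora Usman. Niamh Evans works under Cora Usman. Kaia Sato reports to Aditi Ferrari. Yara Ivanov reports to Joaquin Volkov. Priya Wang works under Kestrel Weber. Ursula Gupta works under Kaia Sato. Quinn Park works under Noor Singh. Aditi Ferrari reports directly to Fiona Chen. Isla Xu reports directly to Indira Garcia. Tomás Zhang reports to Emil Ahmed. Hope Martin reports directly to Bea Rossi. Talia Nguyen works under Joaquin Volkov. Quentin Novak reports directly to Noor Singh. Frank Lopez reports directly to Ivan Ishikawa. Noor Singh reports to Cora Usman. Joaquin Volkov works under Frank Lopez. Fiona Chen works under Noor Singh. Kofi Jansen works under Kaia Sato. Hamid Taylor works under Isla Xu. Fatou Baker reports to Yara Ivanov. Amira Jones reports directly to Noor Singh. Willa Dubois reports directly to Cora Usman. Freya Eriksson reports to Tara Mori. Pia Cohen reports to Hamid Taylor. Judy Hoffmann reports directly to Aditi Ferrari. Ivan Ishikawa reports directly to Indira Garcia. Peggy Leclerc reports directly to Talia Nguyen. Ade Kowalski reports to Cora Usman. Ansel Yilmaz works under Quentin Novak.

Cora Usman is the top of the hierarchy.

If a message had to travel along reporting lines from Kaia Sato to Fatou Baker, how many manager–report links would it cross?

Kaia Sato is 4 levels below Cora Usman, and Fatou Baker is 6 levels below Cora Usman (their lowest common manager). The shortest path runs up from Kaia Sato to Cora Usman and back down to Fatou Baker: 4 + 6 = 10 links.

10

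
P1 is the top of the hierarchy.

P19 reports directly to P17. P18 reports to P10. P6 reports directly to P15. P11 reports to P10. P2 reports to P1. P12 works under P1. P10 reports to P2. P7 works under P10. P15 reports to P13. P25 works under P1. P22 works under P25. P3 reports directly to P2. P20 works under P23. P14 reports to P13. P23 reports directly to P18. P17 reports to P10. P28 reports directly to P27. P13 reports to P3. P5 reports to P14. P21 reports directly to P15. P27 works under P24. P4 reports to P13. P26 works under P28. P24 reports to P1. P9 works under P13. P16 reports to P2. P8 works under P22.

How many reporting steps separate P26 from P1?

4

Chain from P26 up to P1: P26 → P28 → P27 → P24 → P1. That is 4 steps up, so P26 is 4 levels below P1.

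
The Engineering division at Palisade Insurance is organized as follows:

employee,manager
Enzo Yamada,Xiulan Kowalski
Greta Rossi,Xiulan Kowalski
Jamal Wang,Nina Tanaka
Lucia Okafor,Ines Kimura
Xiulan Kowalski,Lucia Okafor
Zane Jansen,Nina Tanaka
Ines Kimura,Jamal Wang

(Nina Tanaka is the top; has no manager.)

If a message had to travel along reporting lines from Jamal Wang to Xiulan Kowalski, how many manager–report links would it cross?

3

Xiulan Kowalski is in Jamal Wang's organization: the chain from Xiulan Kowalski up to Jamal Wang is Xiulan Kowalski → Lucia Okafor → Ines Kimura → Jamal Wang, which is 3 links.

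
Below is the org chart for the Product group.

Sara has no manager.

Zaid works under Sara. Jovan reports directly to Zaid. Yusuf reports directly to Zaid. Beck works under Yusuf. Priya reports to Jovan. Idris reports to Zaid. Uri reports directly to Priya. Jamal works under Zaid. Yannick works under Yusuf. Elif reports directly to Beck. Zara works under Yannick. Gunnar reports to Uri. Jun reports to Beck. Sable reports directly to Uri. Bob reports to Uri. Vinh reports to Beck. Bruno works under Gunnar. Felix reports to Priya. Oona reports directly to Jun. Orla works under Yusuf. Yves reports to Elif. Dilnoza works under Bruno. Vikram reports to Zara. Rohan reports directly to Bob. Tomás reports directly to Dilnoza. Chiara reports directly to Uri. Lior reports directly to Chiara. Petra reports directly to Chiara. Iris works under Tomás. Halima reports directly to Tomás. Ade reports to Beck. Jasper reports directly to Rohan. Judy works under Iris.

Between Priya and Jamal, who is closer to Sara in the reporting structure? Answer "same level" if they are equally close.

Priya is 3 levels below Sara; Jamal is 2. Jamal is higher.

Jamal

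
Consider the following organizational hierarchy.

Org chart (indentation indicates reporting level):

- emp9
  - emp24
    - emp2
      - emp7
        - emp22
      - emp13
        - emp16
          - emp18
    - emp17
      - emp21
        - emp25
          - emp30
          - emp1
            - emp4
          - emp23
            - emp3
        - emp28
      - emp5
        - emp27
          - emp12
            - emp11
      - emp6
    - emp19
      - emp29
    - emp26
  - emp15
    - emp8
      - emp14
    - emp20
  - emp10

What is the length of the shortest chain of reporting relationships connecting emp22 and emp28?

emp22 is 3 levels below emp24, and emp28 is 3 levels below emp24 (their lowest common manager). The shortest path runs up from emp22 to emp24 and back down to emp28: 3 + 3 = 6 links.

6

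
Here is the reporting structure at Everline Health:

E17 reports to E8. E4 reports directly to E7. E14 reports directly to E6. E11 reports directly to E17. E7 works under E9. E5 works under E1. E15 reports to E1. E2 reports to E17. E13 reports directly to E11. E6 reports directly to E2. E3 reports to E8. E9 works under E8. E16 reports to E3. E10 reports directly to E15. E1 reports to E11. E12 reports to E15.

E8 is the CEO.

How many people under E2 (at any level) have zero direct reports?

1

The only person in E2's organization with no one reporting to them is E14. That is 1.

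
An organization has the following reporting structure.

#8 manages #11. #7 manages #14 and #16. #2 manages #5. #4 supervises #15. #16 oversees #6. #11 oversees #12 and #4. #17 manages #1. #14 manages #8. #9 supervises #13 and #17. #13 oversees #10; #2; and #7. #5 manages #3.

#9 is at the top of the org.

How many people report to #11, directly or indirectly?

3

#11 directly manages #12, #4. #12 has no reports. Under #4: #15 (1). So #11's organization is 2 direct reports plus everyone under them: 1 + 2 = 3.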